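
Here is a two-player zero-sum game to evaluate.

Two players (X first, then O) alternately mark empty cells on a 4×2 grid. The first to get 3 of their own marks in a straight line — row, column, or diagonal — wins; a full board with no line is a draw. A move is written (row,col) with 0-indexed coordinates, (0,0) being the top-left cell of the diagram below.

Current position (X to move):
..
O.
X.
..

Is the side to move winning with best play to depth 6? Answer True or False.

[../O./X./..] X move#1: (0,0):+0/X./O./X./..*, (0,1):+0/.X/O./X./.., (1,1):+0/../OX/X./.., (2,1):+0/../O./XX/.., (3,0):+0/../O./X./X., (3,1):+0/../O./X./.X
[X./O./X./..] O move#2: (0,1):+0/XO/O./X./..*, (1,1):+0/X./OO/X./.., (2,1):+0/X./O./XO/.., (3,0):+0/X./O./X./O., (3,1):+0/X./O./X./.O
[XO/O./X./..] X move#3: (1,1):+0/XO/OX/X./..*, (2,1):+0/XO/O./XX/.., (3,0):+0/XO/O./X./X., (3,1):+0/XO/O./X./.X
[XO/OX/X./..] O move#4: (2,1):+0/XO/OX/XO/..*, (3,0):+0/XO/OX/X./O., (3,1):+0/XO/OX/X./.O
[XO/OX/XO/..] X move#5: (3,0):+0/XO/OX/XO/X.*, (3,1):+0/XO/OX/XO/.X
[XO/OX/XO/X.] O move#6: (3,1):+0/XO/OX/XO/XO*
[XO/OX/XO/XO] end (terminal +0, X#7); searched ../O./X./.. to 6

X winning at [../O./X./..]: False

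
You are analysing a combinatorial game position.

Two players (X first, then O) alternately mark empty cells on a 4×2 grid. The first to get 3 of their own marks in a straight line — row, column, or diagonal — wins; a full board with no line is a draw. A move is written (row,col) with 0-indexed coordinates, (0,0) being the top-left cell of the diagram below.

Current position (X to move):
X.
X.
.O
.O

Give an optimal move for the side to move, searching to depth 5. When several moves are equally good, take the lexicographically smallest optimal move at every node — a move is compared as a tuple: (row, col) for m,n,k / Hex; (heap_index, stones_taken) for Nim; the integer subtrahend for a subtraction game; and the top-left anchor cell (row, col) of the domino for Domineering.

X's best at [X./X./.O/.O]: (2,0)

[X./X./.O/.O] X move#1: (0,1):-1/XX/X./.O/.O, (1,1):+0/X./XX/.O/.O, (2,0):+1/X./X./XO/.O*, (3,0):-1/X./X./.O/XO
[X./X./XO/.O] end (terminal -1, O#2); searched X./X./.O/.O to 5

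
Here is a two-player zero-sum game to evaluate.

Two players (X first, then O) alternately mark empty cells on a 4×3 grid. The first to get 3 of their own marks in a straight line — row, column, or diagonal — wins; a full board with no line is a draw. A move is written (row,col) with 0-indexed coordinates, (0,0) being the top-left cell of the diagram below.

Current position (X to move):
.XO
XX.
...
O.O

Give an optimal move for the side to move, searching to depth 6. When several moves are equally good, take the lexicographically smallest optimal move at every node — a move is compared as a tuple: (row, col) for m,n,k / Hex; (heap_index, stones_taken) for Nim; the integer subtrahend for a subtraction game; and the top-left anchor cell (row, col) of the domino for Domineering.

X's best at [.XO/XX./.../O.O]: (1,2)

ply 1, X at .XO/XX./.../O.O | (0,0)=-1→XXO/XX./.../O.O; (1,2)=+1→.XO/XXX/.../O.O*; (2,0)=-1→.XO/XX./X../O.O; (2,1)=+1→.XO/XX./.X./O.O; (2,2)=-1→.XO/XX./..X/O.O; (3,1)=+1→.XO/XX./.../OXO
ply 2: .XO/XXX/.../O.O is terminal -1 (O); from .XO/XX./.../O.O depth 6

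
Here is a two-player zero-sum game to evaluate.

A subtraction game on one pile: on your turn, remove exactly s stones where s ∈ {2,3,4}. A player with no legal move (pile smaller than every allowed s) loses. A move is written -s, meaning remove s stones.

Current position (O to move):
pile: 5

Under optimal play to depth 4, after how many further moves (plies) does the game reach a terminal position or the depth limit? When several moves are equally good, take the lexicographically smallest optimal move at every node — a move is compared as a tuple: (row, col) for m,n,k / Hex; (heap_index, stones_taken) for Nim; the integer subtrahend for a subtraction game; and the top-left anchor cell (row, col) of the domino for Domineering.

PV length from [5]: 1 ply

[5] O move#1: -2:-1/3, -3:-1/2, -4:+1/1*
[1] end (terminal -1, X#2); searched 5 to 4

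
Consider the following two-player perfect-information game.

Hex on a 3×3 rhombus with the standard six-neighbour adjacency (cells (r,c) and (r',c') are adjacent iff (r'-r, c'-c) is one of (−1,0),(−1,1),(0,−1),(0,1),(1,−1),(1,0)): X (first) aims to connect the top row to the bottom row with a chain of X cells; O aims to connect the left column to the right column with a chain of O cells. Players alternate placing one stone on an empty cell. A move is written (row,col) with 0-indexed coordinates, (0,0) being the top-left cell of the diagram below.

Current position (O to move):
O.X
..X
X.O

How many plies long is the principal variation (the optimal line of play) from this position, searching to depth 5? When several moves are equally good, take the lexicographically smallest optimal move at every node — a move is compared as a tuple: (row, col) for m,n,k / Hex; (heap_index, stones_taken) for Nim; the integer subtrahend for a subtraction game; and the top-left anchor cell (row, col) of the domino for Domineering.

PV length from [O.X/..X/X.O]: 4 plies

p1 O@[O.X/..X/X.O]: (0,1)[OOX/..X/X.O]-1* (1,0)[O.X/O.X/X.O]-1 (1,1)[O.X/.OX/X.O]-1 (2,1)[O.X/..X/XOO]-1
p2 X@[OOX/..X/X.O]: (1,0)[OOX/X.X/X.O]+1* (1,1)[OOX/.XX/X.O]+1 (2,1)[OOX/..X/XXO]+1
p3 O@[OOX/X.X/X.O]: (1,1)[OOX/XOX/X.O]-1* (2,1)[OOX/X.X/XOO]-1
p4 X@[OOX/XOX/X.O]: (2,1)[OOX/XOX/XXO]+1*
p5 O@[OOX/XOX/XXO] terminal -1; root [O.X/..X/X.O] d5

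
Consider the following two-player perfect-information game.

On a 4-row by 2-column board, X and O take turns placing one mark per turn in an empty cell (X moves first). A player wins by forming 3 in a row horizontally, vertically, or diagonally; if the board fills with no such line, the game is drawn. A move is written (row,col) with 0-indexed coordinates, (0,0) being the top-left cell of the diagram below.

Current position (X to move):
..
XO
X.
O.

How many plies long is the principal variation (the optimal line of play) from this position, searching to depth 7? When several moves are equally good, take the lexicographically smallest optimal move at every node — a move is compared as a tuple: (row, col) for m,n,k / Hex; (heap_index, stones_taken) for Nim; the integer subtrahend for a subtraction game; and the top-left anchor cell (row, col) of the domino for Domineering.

PV length from [../XO/X./O.]: 1 ply

ply 1, X at ../XO/X./O. | (0,0)=+1→X./XO/X./O.*; (0,1)=+0→.X/XO/X./O.; (2,1)=+0→../XO/XX/O.; (3,1)=+0→../XO/X./OX
ply 2: X./XO/X./O. is terminal -1 (O); from ../XO/X./O. depth 7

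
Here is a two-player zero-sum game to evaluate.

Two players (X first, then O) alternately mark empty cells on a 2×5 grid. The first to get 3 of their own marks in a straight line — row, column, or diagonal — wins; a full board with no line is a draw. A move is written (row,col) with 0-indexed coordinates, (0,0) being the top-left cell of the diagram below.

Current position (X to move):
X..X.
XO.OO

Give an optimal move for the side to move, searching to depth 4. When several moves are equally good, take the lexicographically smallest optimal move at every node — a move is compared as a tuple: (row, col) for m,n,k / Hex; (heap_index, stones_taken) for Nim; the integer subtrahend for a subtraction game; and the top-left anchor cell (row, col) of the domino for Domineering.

ply 1, X at X..X./XO.OO | (0,1)=-1→XX.X./XO.OO; (0,2)=-1→X.XX./XO.OO; (0,4)=-1→X..XX/XO.OO; (1,2)=+0→X..X./XOXOO*
ply 2, O at X..X./XOXOO | (0,1)=+0→XO.X./XOXOO*; (0,2)=+0→X.OX./XOXOO; (0,4)=+0→X..XO/XOXOO
ply 3, X at XO.X./XOXOO | (0,2)=+0→XOXX./XOXOO*; (0,4)=+0→XO.XX/XOXOO
ply 4, O at XOXX./XOXOO | (0,4)=+0→XOXXO/XOXOO*
ply 5: XOXXO/XOXOO is terminal +0 (X); from X..X./XO.OO depth 4

X's best at [X..X./XO.OO]: (1,2)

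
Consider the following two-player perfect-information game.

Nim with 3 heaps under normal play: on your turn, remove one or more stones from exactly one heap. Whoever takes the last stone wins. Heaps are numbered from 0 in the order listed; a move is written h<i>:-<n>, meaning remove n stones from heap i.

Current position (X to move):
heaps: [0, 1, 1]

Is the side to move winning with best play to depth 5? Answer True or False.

X winning at [(0,1,1)]: False

p1 X@[(0,1,1)]: h1:-1[(0,0,1)]-1* h2:-1[(0,1,0)]-1
p2 O@[(0,0,1)]: h2:-1[(0,0,0)]+1*
p3 X@[(0,0,0)] terminal -1; root [(0,1,1)] d5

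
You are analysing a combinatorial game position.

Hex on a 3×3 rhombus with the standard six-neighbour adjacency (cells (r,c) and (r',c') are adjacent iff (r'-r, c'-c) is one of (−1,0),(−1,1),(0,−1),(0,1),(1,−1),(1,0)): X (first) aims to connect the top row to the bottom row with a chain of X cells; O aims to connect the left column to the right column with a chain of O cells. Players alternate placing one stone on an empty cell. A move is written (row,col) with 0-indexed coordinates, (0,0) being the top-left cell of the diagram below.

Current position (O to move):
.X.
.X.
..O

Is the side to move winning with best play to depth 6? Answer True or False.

p1 O@[.X./.X./..O]: (0,0)[OX./.X./..O]-1* (0,2)[.XO/.X./..O]-1 (1,0)[.X./OX./..O]-1 (1,2)[.X./.XO/..O]-1 (2,0)[.X./.X./O.O]-1 (2,1)[.X./.X./.OO]-1
p2 X@[OX./.X./..O]: (0,2)[OXX/.X./..O]+1* (1,0)[OX./XX./..O]+1 (1,2)[OX./.XX/..O]+1 (2,0)[OX./.X./X.O]+1 (2,1)[OX./.X./.XO]+1
p3 O@[OXX/.X./..O]: (1,0)[OXX/OX./..O]-1* (1,2)[OXX/.XO/..O]-1 (2,0)[OXX/.X./O.O]-1 (2,1)[OXX/.X./.OO]-1
p4 X@[OXX/OX./..O]: (1,2)[OXX/OXX/..O]+1* (2,0)[OXX/OX./X.O]+1 (2,1)[OXX/OX./.XO]+1
p5 O@[OXX/OXX/..O]: (2,0)[OXX/OXX/O.O]-1* (2,1)[OXX/OXX/.OO]-1
p6 X@[OXX/OXX/O.O]: (2,1)[OXX/OXX/OXO]+1*
p7 O@[OXX/OXX/OXO] terminal -1; root [.X./.X./..O] d6

O winning at [.X./.X./..O]: False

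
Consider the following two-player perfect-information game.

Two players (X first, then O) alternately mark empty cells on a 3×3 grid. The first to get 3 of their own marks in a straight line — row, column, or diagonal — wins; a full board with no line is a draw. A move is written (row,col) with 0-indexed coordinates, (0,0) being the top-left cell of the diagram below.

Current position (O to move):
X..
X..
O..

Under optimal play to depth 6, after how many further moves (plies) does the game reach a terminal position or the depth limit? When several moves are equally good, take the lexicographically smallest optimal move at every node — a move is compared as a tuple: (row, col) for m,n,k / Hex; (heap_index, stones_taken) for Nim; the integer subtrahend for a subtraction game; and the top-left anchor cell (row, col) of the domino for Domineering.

PV length from [X../X../O..]: 5 plies

[X../X../O..] O move#1: (0,1):-1/XO./X../O.., (0,2):-1/X.O/X../O.., (1,1):+0/X../XO./O.., (1,2):+0/X../X.O/O.., (2,1):+1/X../X../OO.*, (2,2):+1/X../X../O.O
[X../X../OO.] X move#2: (0,1):-1/XX./X../OO.*, (0,2):-1/X.X/X../OO., (1,1):-1/X../XX./OO., (1,2):-1/X../X.X/OO., (2,2):-1/X../X../OOX
[XX./X../OO.] O move#3: (0,2):+1/XXO/X../OO.*, (1,1):-1/XX./XO./OO., (1,2):-1/XX./X.O/OO., (2,2):+1/XX./X../OOO
[XXO/X../OO.] X move#4: (1,1):-1/XXO/XX./OO.*, (1,2):-1/XXO/X.X/OO., (2,2):-1/XXO/X../OOX
[XXO/XX./OO.] O move#5: (1,2):-1/XXO/XXO/OO., (2,2):+1/XXO/XX./OOO*
[XXO/XX./OOO] end (terminal -1, X#6); searched X../X../O.. to 6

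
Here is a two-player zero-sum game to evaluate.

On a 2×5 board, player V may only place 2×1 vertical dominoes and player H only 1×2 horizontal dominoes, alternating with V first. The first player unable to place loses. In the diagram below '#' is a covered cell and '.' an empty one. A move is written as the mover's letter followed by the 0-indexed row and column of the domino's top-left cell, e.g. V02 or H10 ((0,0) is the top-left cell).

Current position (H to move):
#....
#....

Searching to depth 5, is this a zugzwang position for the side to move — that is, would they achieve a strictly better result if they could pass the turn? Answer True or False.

[#..../#....] H move#1: H01:-1/###../#...., H02:+1/#.##./#....*, H03:-1/#..##/#...., H11:-1/#..../###.., H12:+1/#..../#.##., H13:-1/#..../#..##
[#.##./#....] V move#2: V01:-1/####./##...*, V04:-1/#.###/#...#
[####./##...] H move#3: H12:-1/####./####., H13:+1/####./##.##*
[####./##.##] end (terminal -1, V#4); searched #..../#.... to 5
suppose H passes — search the same position with V to move:
pass> [#..../#....] V move#1: V01:-1/##.../##...*, V02:-1/#.#../#.#.., V03:-1/#..#./#..#., V04:-1/#...#/#...#
pass> [##.../##...] H move#2: H02:+1/####./##...*, H03:+1/##.##/##..., H12:+1/##.../####., H13:+1/##.../##.##
pass> [####./##...] V move#3: V04:-1/#####/##..#*
pass> [#####/##..#] H move#4: H12:+1/#####/#####*
pass> [#####/#####] end (terminal -1, V#5); searched #..../#.... to 5
for H: play +1, pass +1

zugzwang(#..../#...., H) = False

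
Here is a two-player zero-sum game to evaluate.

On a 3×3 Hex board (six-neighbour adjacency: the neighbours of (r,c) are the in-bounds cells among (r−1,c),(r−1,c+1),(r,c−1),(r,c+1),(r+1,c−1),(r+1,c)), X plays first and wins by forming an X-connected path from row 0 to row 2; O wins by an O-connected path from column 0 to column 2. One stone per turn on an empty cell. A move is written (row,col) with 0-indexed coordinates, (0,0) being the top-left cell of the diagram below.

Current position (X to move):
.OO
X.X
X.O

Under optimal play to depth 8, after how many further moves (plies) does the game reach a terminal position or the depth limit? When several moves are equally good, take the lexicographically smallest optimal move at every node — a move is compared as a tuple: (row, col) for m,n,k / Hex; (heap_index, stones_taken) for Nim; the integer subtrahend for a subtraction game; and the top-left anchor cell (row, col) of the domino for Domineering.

[.OO/X.X/X.O] X move#1: (0,0):+1/XOO/X.X/X.O*, (1,1):-1/.OO/XXX/X.O, (2,1):-1/.OO/X.X/XXO
[XOO/X.X/X.O] end (terminal -1, O#2); searched .OO/X.X/X.O to 8

PV length from [.OO/X.X/X.O]: 1 ply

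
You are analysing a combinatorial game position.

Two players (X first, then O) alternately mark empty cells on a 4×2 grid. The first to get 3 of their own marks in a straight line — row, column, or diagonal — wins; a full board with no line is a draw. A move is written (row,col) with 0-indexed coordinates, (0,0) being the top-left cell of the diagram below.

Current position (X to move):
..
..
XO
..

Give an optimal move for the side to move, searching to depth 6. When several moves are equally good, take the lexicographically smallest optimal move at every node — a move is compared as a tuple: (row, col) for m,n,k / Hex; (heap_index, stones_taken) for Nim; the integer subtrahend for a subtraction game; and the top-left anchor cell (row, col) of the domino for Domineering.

X's best at [../../XO/..]: (1,0)

p1 X@[../../XO/..]: (0,0)[X./../XO/..]+0 (0,1)[.X/../XO/..]+0 (1,0)[../X./XO/..]+1* (1,1)[../.X/XO/..]+0 (3,0)[../../XO/X.]+0 (3,1)[../../XO/.X]+0
p2 O@[../X./XO/..]: (0,0)[O./X./XO/..]-1* (0,1)[.O/X./XO/..]-1 (1,1)[../XO/XO/..]-1 (3,0)[../X./XO/O.]-1 (3,1)[../X./XO/.O]-1
p3 X@[O./X./XO/..]: (0,1)[OX/X./XO/..]+0 (1,1)[O./XX/XO/..]+0 (3,0)[O./X./XO/X.]+1* (3,1)[O./X./XO/.X]+0
p4 O@[O./X./XO/X.] terminal -1; root [../../XO/..] d6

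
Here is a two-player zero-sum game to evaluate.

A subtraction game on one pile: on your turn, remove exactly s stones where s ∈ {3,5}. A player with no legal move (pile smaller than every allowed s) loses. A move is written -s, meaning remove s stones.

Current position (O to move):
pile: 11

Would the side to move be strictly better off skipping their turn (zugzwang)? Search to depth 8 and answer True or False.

ply 1, O at 11 | -3=+1→8*; -5=-1→6
ply 2, X at 8 | -3=-1→5*; -5=-1→3
ply 3, O at 5 | -3=+1→2*; -5=+1→0
ply 4: 2 is terminal -1 (X); from 11 depth 8
suppose O passes — search the same position with X to move:
pass> ply 1, X at 11 | -3=+1→8*; -5=-1→6
pass> ply 2, O at 8 | -3=-1→5*; -5=-1→3
pass> ply 3, X at 5 | -3=+1→2*; -5=+1→0
pass> ply 4: 2 is terminal -1 (O); from 11 depth 8
for O: play +1, pass -1

zugzwang(11, O) = False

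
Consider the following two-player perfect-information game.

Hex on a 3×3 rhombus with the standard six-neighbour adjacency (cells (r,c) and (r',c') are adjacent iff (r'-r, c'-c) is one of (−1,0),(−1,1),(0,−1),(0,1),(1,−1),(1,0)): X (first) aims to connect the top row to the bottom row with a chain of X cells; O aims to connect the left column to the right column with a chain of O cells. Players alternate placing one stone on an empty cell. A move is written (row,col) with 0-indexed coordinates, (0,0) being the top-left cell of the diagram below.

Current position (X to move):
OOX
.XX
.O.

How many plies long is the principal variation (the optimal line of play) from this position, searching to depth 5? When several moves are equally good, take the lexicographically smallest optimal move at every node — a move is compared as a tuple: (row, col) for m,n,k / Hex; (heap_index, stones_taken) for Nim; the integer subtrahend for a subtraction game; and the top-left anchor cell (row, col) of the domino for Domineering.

PV length from [OOX/.XX/.O.]: 3 plies

p1 X@[OOX/.XX/.O.]: (1,0)[OOX/XXX/.O.]+1* (2,0)[OOX/.XX/XO.]+1 (2,2)[OOX/.XX/.OX]+1
p2 O@[OOX/XXX/.O.]: (2,0)[OOX/XXX/OO.]-1* (2,2)[OOX/XXX/.OO]-1
p3 X@[OOX/XXX/OO.]: (2,2)[OOX/XXX/OOX]+1*
p4 O@[OOX/XXX/OOX] terminal -1; root [OOX/.XX/.O.] d5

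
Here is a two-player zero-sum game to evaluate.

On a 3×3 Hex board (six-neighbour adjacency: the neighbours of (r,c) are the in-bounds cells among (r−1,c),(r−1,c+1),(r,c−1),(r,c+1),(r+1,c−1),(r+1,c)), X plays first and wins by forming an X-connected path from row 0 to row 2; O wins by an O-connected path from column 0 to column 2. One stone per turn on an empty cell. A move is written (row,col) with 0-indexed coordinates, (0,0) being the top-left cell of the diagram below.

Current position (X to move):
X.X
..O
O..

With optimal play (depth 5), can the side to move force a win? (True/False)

X winning at [X.X/..O/O..]: False

p1 X@[X.X/..O/O..]: (0,1)[XXX/..O/O..]-1* (1,0)[X.X/X.O/O..]-1 (1,1)[X.X/.XO/O..]-1 (2,1)[X.X/..O/OX.]-1 (2,2)[X.X/..O/O.X]-1
p2 O@[XXX/..O/O..]: (1,0)[XXX/O.O/O..]+1* (1,1)[XXX/.OO/O..]+1 (2,1)[XXX/..O/OO.]+1 (2,2)[XXX/..O/O.O]+1
p3 X@[XXX/O.O/O..]: (1,1)[XXX/OXO/O..]-1* (2,1)[XXX/O.O/OX.]-1 (2,2)[XXX/O.O/O.X]-1
p4 O@[XXX/OXO/O..]: (2,1)[XXX/OXO/OO.]+1* (2,2)[XXX/OXO/O.O]-1
p5 X@[XXX/OXO/OO.] terminal -1; root [X.X/..O/O..] d5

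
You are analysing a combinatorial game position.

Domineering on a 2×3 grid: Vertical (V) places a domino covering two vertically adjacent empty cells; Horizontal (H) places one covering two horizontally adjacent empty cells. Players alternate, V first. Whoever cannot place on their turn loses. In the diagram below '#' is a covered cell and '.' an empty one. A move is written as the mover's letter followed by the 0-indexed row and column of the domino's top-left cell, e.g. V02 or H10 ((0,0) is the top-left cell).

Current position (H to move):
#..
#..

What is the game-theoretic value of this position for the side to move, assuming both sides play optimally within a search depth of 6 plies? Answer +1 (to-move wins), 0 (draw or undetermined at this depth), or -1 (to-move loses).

value(#../#.., H) = +1

[#../#..] H move#1: H01:+1/###/#..*, H11:+1/#../###
[###/#..] end (terminal -1, V#2); searched #../#.. to 6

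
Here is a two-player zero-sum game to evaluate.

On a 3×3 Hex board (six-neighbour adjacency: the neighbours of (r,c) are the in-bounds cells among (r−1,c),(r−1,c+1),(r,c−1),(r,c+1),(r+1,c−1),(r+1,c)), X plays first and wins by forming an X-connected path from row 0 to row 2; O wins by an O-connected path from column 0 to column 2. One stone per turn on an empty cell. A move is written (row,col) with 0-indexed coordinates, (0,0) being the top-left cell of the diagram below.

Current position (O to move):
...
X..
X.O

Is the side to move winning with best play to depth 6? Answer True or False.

O winning at [.../X../X.O]: False

ply 1, O at .../X../X.O | (0,0)=-1→O../X../X.O*; (0,1)=-1→.O./X../X.O; (0,2)=-1→..O/X../X.O; (1,1)=-1→.../XO./X.O; (1,2)=-1→.../X.O/X.O; (2,1)=-1→.../X../XOO
ply 2, X at O../X../X.O | (0,1)=+1→OX./X../X.O*; (0,2)=+1→O.X/X../X.O; (1,1)=+1→O../XX./X.O; (1,2)=+1→O../X.X/X.O; (2,1)=+1→O../X../XXO
ply 3: OX./X../X.O is terminal -1 (O); from .../X../X.O depth 6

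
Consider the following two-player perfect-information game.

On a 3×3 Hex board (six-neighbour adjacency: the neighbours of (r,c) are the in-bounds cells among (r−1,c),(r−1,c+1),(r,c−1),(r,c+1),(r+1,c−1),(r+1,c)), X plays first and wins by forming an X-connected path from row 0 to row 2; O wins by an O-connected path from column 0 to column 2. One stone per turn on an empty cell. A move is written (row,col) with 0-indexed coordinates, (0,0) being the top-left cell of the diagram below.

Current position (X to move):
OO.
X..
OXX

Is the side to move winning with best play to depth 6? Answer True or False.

X winning at [OO./X../OXX]: True

p1 X@[OO./X../OXX]: (0,2)[OOX/X../OXX]+1* (1,1)[OO./XX./OXX]-1 (1,2)[OO./X.X/OXX]-1
p2 O@[OOX/X../OXX]: (1,1)[OOX/XO./OXX]-1* (1,2)[OOX/X.O/OXX]-1
p3 X@[OOX/XO./OXX]: (1,2)[OOX/XOX/OXX]+1*
p4 O@[OOX/XOX/OXX] terminal -1; root [OO./X../OXX] d6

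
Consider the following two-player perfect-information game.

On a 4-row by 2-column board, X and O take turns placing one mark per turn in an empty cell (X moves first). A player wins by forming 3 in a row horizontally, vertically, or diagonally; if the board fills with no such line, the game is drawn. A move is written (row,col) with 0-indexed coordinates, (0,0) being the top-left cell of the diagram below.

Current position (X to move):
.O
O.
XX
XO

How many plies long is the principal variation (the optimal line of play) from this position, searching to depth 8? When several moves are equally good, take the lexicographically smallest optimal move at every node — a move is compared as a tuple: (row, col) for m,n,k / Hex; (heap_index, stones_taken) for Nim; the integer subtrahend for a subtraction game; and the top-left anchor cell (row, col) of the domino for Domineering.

p1 X@[.O/O./XX/XO]: (0,0)[XO/O./XX/XO]+0* (1,1)[.O/OX/XX/XO]+0
p2 O@[XO/O./XX/XO]: (1,1)[XO/OO/XX/XO]+0*
p3 X@[XO/OO/XX/XO] terminal +0; root [.O/O./XX/XO] d8

PV length from [.O/O./XX/XO]: 2 plies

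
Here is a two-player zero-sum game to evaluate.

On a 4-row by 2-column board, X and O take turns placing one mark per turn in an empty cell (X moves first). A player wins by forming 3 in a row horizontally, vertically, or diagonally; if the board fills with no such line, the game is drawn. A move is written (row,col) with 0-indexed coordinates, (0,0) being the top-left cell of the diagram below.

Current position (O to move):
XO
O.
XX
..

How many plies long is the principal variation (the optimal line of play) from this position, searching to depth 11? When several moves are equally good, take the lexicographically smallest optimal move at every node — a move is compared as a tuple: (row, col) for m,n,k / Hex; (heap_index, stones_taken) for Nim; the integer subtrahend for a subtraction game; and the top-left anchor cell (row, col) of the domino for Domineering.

PV length from [XO/O./XX/..]: 3 plies

ply 1, O at XO/O./XX/.. | (1,1)=+0→XO/OO/XX/..*; (3,0)=+0→XO/O./XX/O.; (3,1)=+0→XO/O./XX/.O
ply 2, X at XO/OO/XX/.. | (3,0)=+0→XO/OO/XX/X.*; (3,1)=+0→XO/OO/XX/.X
ply 3, O at XO/OO/XX/X. | (3,1)=+0→XO/OO/XX/XO*
ply 4: XO/OO/XX/XO is terminal +0 (X); from XO/O./XX/.. depth 11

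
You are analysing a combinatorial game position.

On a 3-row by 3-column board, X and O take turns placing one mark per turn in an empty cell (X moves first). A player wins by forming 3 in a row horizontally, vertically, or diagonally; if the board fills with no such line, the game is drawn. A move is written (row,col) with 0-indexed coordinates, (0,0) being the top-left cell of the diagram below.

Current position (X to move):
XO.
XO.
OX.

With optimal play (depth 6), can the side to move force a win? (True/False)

ply 1, X at XO./XO./OX. | (0,2)=+0→XOX/XO./OX.*; (1,2)=-1→XO./XOX/OX.; (2,2)=-1→XO./XO./OXX
ply 2, O at XOX/XO./OX. | (1,2)=+0→XOX/XOO/OX.*; (2,2)=+0→XOX/XO./OXO
ply 3, X at XOX/XOO/OX. | (2,2)=+0→XOX/XOO/OXX*
ply 4: XOX/XOO/OXX is terminal +0 (O); from XO./XO./OX. depth 6

X winning at [XO./XO./OX.]: False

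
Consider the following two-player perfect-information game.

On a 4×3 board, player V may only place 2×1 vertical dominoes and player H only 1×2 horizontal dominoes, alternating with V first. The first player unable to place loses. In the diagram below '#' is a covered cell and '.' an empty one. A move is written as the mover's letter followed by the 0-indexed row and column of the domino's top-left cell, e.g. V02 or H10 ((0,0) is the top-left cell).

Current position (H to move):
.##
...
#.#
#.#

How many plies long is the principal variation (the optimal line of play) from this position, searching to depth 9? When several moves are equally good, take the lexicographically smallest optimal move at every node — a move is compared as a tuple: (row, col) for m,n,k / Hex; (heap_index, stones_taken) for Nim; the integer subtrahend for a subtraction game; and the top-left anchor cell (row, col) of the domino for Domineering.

PV length from [.##/.../#.#/#.#]: 2 plies

[.##/.../#.#/#.#] H move#1: H10:-1/.##/##./#.#/#.#*, H11:-1/.##/.##/#.#/#.#
[.##/##./#.#/#.#] V move#2: V21:+1/.##/##./###/###*
[.##/##./###/###] end (terminal -1, H#3); searched .##/.../#.#/#.# to 9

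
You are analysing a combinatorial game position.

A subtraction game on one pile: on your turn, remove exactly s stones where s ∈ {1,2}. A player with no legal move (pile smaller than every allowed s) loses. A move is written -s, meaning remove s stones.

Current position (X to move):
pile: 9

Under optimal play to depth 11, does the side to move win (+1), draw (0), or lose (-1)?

[9] X move#1: -1:-1/8*, -2:-1/7
[8] O move#2: -1:-1/7, -2:+1/6*
[6] X move#3: -1:-1/5*, -2:-1/4
[5] O move#4: -1:-1/4, -2:+1/3*
[3] X move#5: -1:-1/2*, -2:-1/1
[2] O move#6: -1:-1/1, -2:+1/0*
[0] end (terminal -1, X#7); searched 9 to 11

value(9, X) = -1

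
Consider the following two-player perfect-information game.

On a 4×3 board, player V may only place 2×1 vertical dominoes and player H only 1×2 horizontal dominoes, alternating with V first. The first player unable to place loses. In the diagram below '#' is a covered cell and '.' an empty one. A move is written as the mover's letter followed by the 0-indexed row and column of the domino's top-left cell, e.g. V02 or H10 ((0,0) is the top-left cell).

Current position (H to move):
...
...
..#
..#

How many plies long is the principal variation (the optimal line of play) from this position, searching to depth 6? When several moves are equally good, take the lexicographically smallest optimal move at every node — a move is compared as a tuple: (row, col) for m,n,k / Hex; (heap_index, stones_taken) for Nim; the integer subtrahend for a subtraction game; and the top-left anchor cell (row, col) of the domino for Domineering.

p1 H@[.../.../..#/..#]: H00[##./.../..#/..#]-1* H01[.##/.../..#/..#]-1 H10[.../##./..#/..#]-1 H11[.../.##/..#/..#]-1 H20[.../.../###/..#]-1 H30[.../.../..#/###]-1
p2 V@[##./.../..#/..#]: V02[###/..#/..#/..#]-1 V10[##./#../#.#/..#]+1* V11[##./.#./.##/..#]+1 V20[##./.../#.#/#.#]+1 V21[##./.../.##/.##]+1
p3 H@[##./#../#.#/..#]: H11[##./###/#.#/..#]-1* H30[##./#../#.#/###]-1
p4 V@[##./###/#.#/..#]: V21[##./###/###/.##]+1*
p5 H@[##./###/###/.##] terminal -1; root [.../.../..#/..#] d6

PV length from [.../.../..#/..#]: 4 plies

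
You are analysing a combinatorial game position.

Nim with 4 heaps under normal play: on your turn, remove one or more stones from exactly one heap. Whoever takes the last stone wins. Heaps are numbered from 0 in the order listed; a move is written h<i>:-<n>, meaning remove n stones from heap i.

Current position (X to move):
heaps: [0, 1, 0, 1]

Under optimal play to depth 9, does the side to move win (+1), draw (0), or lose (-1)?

p1 X@[(0,1,0,1)]: h1:-1[(0,0,0,1)]-1* h3:-1[(0,1,0,0)]-1
p2 O@[(0,0,0,1)]: h3:-1[(0,0,0,0)]+1*
p3 X@[(0,0,0,0)] terminal -1; root [(0,1,0,1)] d9

value((0,1,0,1), X) = -1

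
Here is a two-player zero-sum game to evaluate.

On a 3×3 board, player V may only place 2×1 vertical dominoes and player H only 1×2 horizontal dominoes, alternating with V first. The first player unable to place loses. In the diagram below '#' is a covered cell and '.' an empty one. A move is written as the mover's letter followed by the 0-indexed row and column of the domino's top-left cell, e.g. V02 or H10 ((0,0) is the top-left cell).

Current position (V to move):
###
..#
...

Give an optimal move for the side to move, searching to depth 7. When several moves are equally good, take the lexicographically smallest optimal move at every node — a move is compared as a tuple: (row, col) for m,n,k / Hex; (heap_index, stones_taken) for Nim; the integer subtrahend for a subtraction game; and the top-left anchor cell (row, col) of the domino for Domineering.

ply 1, V at ###/..#/... | V10=-1→###/#.#/#..; V11=+1→###/.##/.#.*
ply 2: ###/.##/.#. is terminal -1 (H); from ###/..#/... depth 7

V's best at [###/..#/...]: V11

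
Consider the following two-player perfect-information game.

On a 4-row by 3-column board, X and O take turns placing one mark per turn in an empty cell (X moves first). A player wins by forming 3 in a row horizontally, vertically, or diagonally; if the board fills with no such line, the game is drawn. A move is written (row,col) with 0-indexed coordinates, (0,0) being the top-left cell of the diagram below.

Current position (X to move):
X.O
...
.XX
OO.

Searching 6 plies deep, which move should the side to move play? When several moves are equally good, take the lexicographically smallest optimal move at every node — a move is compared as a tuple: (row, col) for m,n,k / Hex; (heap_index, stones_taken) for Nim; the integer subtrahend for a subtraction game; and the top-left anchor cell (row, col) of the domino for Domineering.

ply 1, X at X.O/.../.XX/OO. | (0,1)=-1→XXO/.../.XX/OO.; (1,0)=-1→X.O/X../.XX/OO.; (1,1)=+1→X.O/.X./.XX/OO.*; (1,2)=-1→X.O/..X/.XX/OO.; (2,0)=+1→X.O/.../XXX/OO.; (3,2)=+1→X.O/.../.XX/OOX
ply 2: X.O/.X./.XX/OO. is terminal -1 (O); from X.O/.../.XX/OO. depth 6

X's best at [X.O/.../.XX/OO.]: (1,1)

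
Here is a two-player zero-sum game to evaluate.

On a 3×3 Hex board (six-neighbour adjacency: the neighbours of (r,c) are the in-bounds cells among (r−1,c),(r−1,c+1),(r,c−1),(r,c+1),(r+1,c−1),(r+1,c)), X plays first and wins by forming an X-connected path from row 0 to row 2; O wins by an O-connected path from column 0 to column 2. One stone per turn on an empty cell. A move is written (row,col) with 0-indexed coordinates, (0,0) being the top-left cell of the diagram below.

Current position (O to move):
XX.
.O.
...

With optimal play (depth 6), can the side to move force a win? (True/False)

[XX./.O./...] O move#1: (0,2):+1/XXO/.O./...*, (1,0):+1/XX./OO./..., (1,2):+1/XX./.OO/..., (2,0):+1/XX./.O./O.., (2,1):+1/XX./.O./.O., (2,2):+1/XX./.O./..O
[XXO/.O./...] X move#2: (1,0):-1/XXO/XO./...*, (1,2):-1/XXO/.OX/..., (2,0):-1/XXO/.O./X.., (2,1):-1/XXO/.O./.X., (2,2):-1/XXO/.O./..X
[XXO/XO./...] O move#3: (1,2):-1/XXO/XOO/..., (2,0):+1/XXO/XO./O..*, (2,1):-1/XXO/XO./.O., (2,2):-1/XXO/XO./..O
[XXO/XO./O..] end (terminal -1, X#4); searched XX./.O./... to 6

O winning at [XX./.O./...]: True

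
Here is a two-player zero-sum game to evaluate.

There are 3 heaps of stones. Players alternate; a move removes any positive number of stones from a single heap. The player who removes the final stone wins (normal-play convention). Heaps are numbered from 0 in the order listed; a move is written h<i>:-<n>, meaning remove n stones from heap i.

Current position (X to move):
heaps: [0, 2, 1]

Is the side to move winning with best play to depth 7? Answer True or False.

X winning at [(0,2,1)]: True

ply 1, X at (0,2,1) | h1:-1=+1→(0,1,1)*; h1:-2=-1→(0,0,1); h2:-1=-1→(0,2,0)
ply 2, O at (0,1,1) | h1:-1=-1→(0,0,1)*; h2:-1=-1→(0,1,0)
ply 3, X at (0,0,1) | h2:-1=+1→(0,0,0)*
ply 4: (0,0,0) is terminal -1 (O); from (0,2,1) depth 7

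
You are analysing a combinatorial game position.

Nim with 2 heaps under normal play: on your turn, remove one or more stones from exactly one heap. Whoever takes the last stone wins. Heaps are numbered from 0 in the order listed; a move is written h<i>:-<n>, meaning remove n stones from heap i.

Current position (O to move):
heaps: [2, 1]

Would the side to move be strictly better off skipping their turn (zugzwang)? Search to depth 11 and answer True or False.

zugzwang((2,1), O) = False

[(2,1)] O move#1: h0:-1:+1/(1,1)*, h0:-2:-1/(0,1), h1:-1:-1/(2,0)
[(1,1)] X move#2: h0:-1:-1/(0,1)*, h1:-1:-1/(1,0)
[(0,1)] O move#3: h1:-1:+1/(0,0)*
[(0,0)] end (terminal -1, X#4); searched (2,1) to 11
pass branch (X moves first from the same position):
  | [(2,1)] X move#1: h0:-1:+1/(1,1)*, h0:-2:-1/(0,1), h1:-1:-1/(2,0)
  | [(1,1)] O move#2: h0:-1:-1/(0,1)*, h1:-1:-1/(1,0)
  | [(0,1)] X move#3: h1:-1:+1/(0,0)*
  | [(0,0)] end (terminal -1, O#4); searched (2,1) to 11
O moving scores +1; O passing scores -1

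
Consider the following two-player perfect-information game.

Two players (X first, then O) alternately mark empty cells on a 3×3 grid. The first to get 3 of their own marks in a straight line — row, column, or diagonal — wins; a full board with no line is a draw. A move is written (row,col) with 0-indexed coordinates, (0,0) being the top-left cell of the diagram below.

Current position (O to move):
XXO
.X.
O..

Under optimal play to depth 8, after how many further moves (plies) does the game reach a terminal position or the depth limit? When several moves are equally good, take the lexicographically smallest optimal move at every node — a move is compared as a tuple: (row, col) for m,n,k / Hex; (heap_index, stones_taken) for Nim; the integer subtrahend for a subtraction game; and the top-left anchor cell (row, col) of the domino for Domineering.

ply 1, O at XXO/.X./O.. | (1,0)=-1→XXO/OX./O..*; (1,2)=-1→XXO/.XO/O..; (2,1)=-1→XXO/.X./OO.; (2,2)=-1→XXO/.X./O.O
ply 2, X at XXO/OX./O.. | (1,2)=+1→XXO/OXX/O..*; (2,1)=+1→XXO/OX./OX.; (2,2)=+1→XXO/OX./O.X
ply 3, O at XXO/OXX/O.. | (2,1)=-1→XXO/OXX/OO.*; (2,2)=-1→XXO/OXX/O.O
ply 4, X at XXO/OXX/OO. | (2,2)=+1→XXO/OXX/OOX*
ply 5: XXO/OXX/OOX is terminal -1 (O); from XXO/.X./O.. depth 8

PV length from [XXO/.X./O..]: 4 plies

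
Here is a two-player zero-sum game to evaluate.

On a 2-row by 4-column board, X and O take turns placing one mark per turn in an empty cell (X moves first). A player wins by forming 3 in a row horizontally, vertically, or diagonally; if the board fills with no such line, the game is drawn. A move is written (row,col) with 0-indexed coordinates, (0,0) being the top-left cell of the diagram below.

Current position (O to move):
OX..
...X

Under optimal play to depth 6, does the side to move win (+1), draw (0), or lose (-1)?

p1 O@[OX../...X]: (0,2)[OXO./...X]+0* (0,3)[OX.O/...X]+0 (1,0)[OX../O..X]+0 (1,1)[OX../.O.X]+0 (1,2)[OX../..OX]+0
p2 X@[OXO./...X]: (0,3)[OXOX/...X]+0* (1,0)[OXO./X..X]+0 (1,1)[OXO./.X.X]+0 (1,2)[OXO./..XX]+0
p3 O@[OXOX/...X]: (1,0)[OXOX/O..X]+0* (1,1)[OXOX/.O.X]+0 (1,2)[OXOX/..OX]+0
p4 X@[OXOX/O..X]: (1,1)[OXOX/OX.X]+0* (1,2)[OXOX/O.XX]+0
p5 O@[OXOX/OX.X]: (1,2)[OXOX/OXOX]+0*
p6 X@[OXOX/OXOX] terminal +0; root [OX../...X] d6

value(OX../...X, O) = 0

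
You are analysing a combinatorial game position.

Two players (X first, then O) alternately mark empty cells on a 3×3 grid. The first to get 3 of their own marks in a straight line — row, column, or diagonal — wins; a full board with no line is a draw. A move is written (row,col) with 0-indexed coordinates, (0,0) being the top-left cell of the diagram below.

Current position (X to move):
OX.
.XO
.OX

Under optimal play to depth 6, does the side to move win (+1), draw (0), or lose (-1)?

ply 1, X at OX./.XO/.OX | (0,2)=+0→OXX/.XO/.OX*; (1,0)=+0→OX./XXO/.OX; (2,0)=+0→OX./.XO/XOX
ply 2, O at OXX/.XO/.OX | (1,0)=-1→OXX/OXO/.OX; (2,0)=+0→OXX/.XO/OOX*
ply 3, X at OXX/.XO/OOX | (1,0)=+0→OXX/XXO/OOX*
ply 4: OXX/XXO/OOX is terminal +0 (O); from OX./.XO/.OX depth 6

value(OX./.XO/.OX, X) = 0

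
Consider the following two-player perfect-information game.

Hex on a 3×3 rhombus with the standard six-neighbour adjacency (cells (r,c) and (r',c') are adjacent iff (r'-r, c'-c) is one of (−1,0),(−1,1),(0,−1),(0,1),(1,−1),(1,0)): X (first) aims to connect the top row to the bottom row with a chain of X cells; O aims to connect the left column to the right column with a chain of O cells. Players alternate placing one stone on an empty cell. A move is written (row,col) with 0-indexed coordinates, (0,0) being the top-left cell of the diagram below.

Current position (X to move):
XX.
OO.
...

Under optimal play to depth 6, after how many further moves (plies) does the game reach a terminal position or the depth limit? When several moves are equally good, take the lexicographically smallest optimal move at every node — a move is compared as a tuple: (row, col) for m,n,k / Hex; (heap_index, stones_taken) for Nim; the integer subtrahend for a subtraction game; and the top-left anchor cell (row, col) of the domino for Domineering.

PV length from [XX./OO./...]: 2 plies

[XX./OO./...] X move#1: (0,2):-1/XXX/OO./...*, (1,2):-1/XX./OOX/..., (2,0):-1/XX./OO./X.., (2,1):-1/XX./OO./.X., (2,2):-1/XX./OO./..X
[XXX/OO./...] O move#2: (1,2):+1/XXX/OOO/...*, (2,0):-1/XXX/OO./O.., (2,1):+1/XXX/OO./.O., (2,2):+1/XXX/OO./..O
[XXX/OOO/...] end (terminal -1, X#3); searched XX./OO./... to 6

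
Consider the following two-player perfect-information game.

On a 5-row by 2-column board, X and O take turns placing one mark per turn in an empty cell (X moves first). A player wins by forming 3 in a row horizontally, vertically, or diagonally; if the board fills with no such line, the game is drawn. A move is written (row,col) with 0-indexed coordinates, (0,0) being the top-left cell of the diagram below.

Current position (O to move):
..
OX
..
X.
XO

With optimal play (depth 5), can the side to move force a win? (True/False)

O winning at [../OX/../X./XO]: False

[../OX/../X./XO] O move#1: (0,0):-1/O./OX/../X./XO, (0,1):-1/.O/OX/../X./XO, (2,0):+0/../OX/O./X./XO*, (2,1):-1/../OX/.O/X./XO, (3,1):-1/../OX/../XO/XO
[../OX/O./X./XO] X move#2: (0,0):+0/X./OX/O./X./XO*, (0,1):-1/.X/OX/O./X./XO, (2,1):-1/../OX/OX/X./XO, (3,1):-1/../OX/O./XX/XO
[X./OX/O./X./XO] O move#3: (0,1):+0/XO/OX/O./X./XO*, (2,1):+0/X./OX/OO/X./XO, (3,1):+0/X./OX/O./XO/XO
[XO/OX/O./X./XO] X move#4: (2,1):+0/XO/OX/OX/X./XO*, (3,1):+0/XO/OX/O./XX/XO
[XO/OX/OX/X./XO] O move#5: (3,1):+0/XO/OX/OX/XO/XO*
[XO/OX/OX/XO/XO] end (terminal +0, X#6); searched ../OX/../X./XO to 5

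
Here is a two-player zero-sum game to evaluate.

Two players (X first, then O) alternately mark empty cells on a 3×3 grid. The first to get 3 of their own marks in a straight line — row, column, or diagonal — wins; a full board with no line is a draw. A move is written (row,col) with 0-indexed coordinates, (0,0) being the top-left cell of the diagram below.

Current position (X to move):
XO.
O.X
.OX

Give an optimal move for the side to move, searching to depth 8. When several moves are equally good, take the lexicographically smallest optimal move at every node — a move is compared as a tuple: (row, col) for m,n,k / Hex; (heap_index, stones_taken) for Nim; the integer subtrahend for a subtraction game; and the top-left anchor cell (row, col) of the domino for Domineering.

ply 1, X at XO./O.X/.OX | (0,2)=+1→XOX/O.X/.OX*; (1,1)=+1→XO./OXX/.OX; (2,0)=-1→XO./O.X/XOX
ply 2: XOX/O.X/.OX is terminal -1 (O); from XO./O.X/.OX depth 8

X's best at [XO./O.X/.OX]: (0,2)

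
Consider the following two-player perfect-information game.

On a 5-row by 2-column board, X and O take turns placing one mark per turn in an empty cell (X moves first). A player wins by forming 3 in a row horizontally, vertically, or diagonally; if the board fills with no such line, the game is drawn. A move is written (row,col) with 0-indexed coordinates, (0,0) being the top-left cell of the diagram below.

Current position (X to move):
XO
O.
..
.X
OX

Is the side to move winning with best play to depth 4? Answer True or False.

[XO/O./../.X/OX] X move#1: (1,1):+0/XO/OX/../.X/OX, (2,0):+0/XO/O./X./.X/OX, (2,1):+1/XO/O./.X/.X/OX*, (3,0):+0/XO/O./../XX/OX
[XO/O./.X/.X/OX] end (terminal -1, O#2); searched XO/O./../.X/OX to 4

X winning at [XO/O./../.X/OX]: True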